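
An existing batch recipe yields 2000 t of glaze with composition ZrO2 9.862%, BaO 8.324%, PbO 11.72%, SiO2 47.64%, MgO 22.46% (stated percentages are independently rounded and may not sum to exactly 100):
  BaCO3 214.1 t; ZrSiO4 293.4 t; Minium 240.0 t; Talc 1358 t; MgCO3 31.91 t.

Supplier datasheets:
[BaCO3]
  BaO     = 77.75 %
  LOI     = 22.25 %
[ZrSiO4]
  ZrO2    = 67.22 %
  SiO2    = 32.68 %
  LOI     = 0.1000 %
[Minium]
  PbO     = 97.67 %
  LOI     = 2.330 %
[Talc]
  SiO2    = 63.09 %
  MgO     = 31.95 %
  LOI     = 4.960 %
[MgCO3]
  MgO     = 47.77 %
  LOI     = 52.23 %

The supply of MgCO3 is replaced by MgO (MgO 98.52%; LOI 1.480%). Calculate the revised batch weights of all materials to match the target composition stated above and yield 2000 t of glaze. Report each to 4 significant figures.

Revised batch per 2000 t glaze:
  BaCO3: 214.1 t
  ZrSiO4: 293.4 t
  Minium: 240.0 t
  Talc: 1358 t
  MgO: 15.47 t
Total batch = 2121 t; LOI loss = 121.1 t

All internal work holds full float precision through every step; the intermediate values are shown, rounded to 4 significant digits, between the steps; each reported result receives exactly one rounding. The derived quantities (the five compositions, totals, LOI, yield, net glass mass) are recomputed starting from the weights on 2000 t of glass at full precision, exactly as printed in the problem or the answer.
Target oxide masses per 2000 t glaze:
  ZrO2: 9.862% × 2000 = 197.2 t
  BaO: 8.324% × 2000 = 166.5 t
  PbO: 11.72% × 2000 = 234.4 t
  SiO2: 47.64% × 2000 = 952.8 t
  MgO: 22.46% × 2000 = 449.2 t
Mass-balance tally per oxide per the reported batch figures, relative to the basis at hand (each sum matches its target mass within answer rounding):
  ZrO2: 293.4·0.6722 = 197.2 t (target 197.2 t)
  BaO: 214.1·0.7775 = 166.5 t (target 166.5 t)
  PbO: 240.0·0.9767 = 234.4 t (target 234.4 t)
  SiO2: 293.4·0.3268 + 1358·0.6309 = 952.6 t (target 952.8 t)
  MgO: 1358·0.3195 + 15.47·0.9852 = 449.1 t (target 449.2 t)
Glass-mass closure: the batch minus its LOI: 2000 t (oxide target masses add up to 2000 t; with the basis standing at 2000 t — differing by rounding only).
Batch grand total — Σ batch = 2121 t; LOI loss = Σ batch·LOI = 121.1 t; glass ÷ batch gives a yield of 94.29%.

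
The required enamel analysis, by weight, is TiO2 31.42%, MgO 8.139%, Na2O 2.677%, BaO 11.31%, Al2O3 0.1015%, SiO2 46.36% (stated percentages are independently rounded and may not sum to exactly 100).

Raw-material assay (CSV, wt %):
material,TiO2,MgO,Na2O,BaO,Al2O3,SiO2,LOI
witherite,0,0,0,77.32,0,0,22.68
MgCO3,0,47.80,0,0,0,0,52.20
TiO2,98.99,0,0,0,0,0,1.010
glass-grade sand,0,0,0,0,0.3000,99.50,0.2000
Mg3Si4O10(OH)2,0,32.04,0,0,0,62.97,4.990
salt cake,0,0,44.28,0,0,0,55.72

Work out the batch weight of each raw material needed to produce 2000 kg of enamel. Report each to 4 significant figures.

Batch per 2000 kg enamel:
  witherite: 292.6 kg
  MgCO3: 70.26 kg
  TiO2: 634.8 kg
  glass-grade sand: 676.7 kg
  Mg3Si4O10(OH)2: 403.2 kg
  salt cake: 120.9 kg
Total batch = 2198 kg; LOI loss = 198.3 kg; yield = 90.98%

The working math maintains exact precision in all steps. The intermediate values appear with 4-significant-digit rounding on the page; each reported number includes exactly one rounding — all derived quantities, including LOI, the totals, yield, net glass mass, the six compositions, are recomputed from the weighed amounts for 2000 kg of glass in exact precision, as set out in problem or answer.
The oxide mass targets at 2000 kg enamel:
  TiO2: 31.42% × 2000 = 628.4 kg
  MgO: 8.139% × 2000 = 162.8 kg
  Na2O: 2.677% × 2000 = 53.54 kg
  BaO: 11.31% × 2000 = 226.2 kg
  Al2O3: 0.1015% × 2000 = 2.030 kg
  SiO2: 46.36% × 2000 = 927.2 kg
Checking each oxide sum on the weights just shown, on the stated basis (summed amounts equal target values modulo rounding of the values):
  TiO2: 634.8·0.9899 = 628.4 kg (target 628.4 kg)
  MgO: 70.26·0.4780 + 403.2·0.3204 = 162.8 kg (target 162.8 kg)
  Na2O: 120.9·0.4428 = 53.53 kg (target 53.54 kg)
  BaO: 292.6·0.7732 = 226.2 kg (target 226.2 kg)
  Al2O3: 676.7·0.003000 = 2.030 kg (target 2.030 kg)
  SiO2: 676.7·0.9950 + 403.2·0.6297 = 927.2 kg (target 927.2 kg)
Auditing the glass mass value: net batch after ignition = 2000 kg (oxide target masses add up to 2000 kg; the stated basis being 2000 kg — rounding explains the deltas).
Summing the batch: Σ batch = 2198 kg; LOI removed, Σ of batch·LOI: 198.3 kg; yield, glass over the total, = 90.98%.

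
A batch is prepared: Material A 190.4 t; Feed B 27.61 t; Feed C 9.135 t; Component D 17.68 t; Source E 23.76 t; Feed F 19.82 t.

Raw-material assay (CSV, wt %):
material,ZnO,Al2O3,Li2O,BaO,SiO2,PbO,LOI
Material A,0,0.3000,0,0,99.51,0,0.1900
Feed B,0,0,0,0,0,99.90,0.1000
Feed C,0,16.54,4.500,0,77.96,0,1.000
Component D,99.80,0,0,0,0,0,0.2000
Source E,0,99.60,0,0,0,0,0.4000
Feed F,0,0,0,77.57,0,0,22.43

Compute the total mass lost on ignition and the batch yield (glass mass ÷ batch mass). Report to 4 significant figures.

In-progress results are shown rounded off to 4 significant figures when written out. Each numeric step keeps full float precision at every stage; each reported value is rounded just once — all derived quantities are recomputed from the batch weights for 283.3 t of glass in exact precision (the six compositions, LOI, net glass mass, the totals, the yield), as they appear in problem or answer.
Material-by-material LOI:
  Material A: 190.4 × 0.001900 = 0.3618 t
  Feed B: 27.61 × 0.001000 = 0.02761 t
  Feed C: 9.135 × 0.01000 = 0.09135 t
  Component D: 17.68 × 0.002000 = 0.03536 t
  Source E: 23.76 × 0.004000 = 0.09504 t
  Feed F: 19.82 × 0.2243 = 4.446 t
Total LOI = 5.057 t
Glass = batch − LOI = 288.4 − 5.057 = 283.3 t

LOI loss = 5.057 t; glass = 283.3 t; yield = 98.25%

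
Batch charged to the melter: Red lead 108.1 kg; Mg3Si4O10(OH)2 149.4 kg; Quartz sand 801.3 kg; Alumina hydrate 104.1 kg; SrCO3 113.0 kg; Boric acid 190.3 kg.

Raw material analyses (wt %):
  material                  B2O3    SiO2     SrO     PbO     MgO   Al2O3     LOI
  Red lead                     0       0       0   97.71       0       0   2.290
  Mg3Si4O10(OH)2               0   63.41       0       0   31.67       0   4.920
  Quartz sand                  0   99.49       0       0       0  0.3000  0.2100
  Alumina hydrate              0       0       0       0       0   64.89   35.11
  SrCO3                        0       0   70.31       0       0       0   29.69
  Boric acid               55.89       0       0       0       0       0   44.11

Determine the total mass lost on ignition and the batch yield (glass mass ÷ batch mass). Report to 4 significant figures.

LOI loss = 165.5 kg; glass = 1301 kg; yield = 88.71%

In-progress results are printed rounded off to 4 significant digits on the page — the working math carries exact precision at each step — every reported figure undergoes a single rounding — the derived quantities, including totals, the yield, net glass mass, six oxide percentages, LOI, are computed using the weight values at 1301 kg of glass at exact precision, precisely as stated by the problem or answer text.
Per-material ignition loss:
  Red lead: 108.1 × 0.02290 = 2.475 kg
  Mg3Si4O10(OH)2: 149.4 × 0.04920 = 7.350 kg
  Quartz sand: 801.3 × 0.002100 = 1.683 kg
  Alumina hydrate: 104.1 × 0.3511 = 36.55 kg
  SrCO3: 113.0 × 0.2969 = 33.55 kg
  Boric acid: 190.3 × 0.4411 = 83.94 kg
Total LOI = 165.5 kg
Glass = batch − LOI = 1466 − 165.5 = 1301 kg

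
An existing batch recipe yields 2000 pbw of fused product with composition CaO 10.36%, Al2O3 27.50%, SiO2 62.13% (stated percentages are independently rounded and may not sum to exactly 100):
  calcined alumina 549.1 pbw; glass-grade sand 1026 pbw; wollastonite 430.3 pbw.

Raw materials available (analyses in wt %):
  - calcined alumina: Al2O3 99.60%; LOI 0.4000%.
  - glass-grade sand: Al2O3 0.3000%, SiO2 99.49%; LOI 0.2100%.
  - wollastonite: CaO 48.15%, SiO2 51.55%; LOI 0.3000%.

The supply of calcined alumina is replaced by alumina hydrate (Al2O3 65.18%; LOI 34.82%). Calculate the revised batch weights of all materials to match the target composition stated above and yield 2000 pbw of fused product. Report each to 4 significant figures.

Revised batch per 2000 pbw fused product:
  alumina hydrate: 839.1 pbw
  glass-grade sand: 1026 pbw
  wollastonite: 430.3 pbw
Total batch = 2295 pbw; LOI loss = 295.6 pbw

Each numeric step holds full float precision in every operation. In-progress results are rounded off to 4 significant figures as shown; exactly one rounding lands on every reported figure — all derived quantities (LOI, net glass mass, three oxide percentages, totals, the yield) are recomputed in full precision from the weighed amounts at 2000 pbw of glass, as they appear in the question or the answer.
Oxide-by-oxide targets in 2000 pbw fused product:
  CaO: 10.36% × 2000 = 207.2 pbw
  Al2O3: 27.50% × 2000 = 550.0 pbw
  SiO2: 62.13% × 2000 = 1243 pbw
A balance pass over the oxides, working from each reported weight, under the basis named above (summed amounts equal target values up to rounding of the answer):
  CaO: 430.3·0.4815 = 207.2 pbw (target 207.2 pbw)
  Al2O3: 839.1·0.6518 + 1026·0.003000 = 550.0 pbw (target 550.0 pbw)
  SiO2: 1026·0.9949 + 430.3·0.5155 = 1243 pbw (target 1243 pbw)
Glass-mass bookkeeping: net batch after ignition = 2000 pbw (summing oxide targets gives 2000 pbw; versus the stated basis of 2000 pbw — a pure rounding effect).
Total batch = Σ batch = 2295 pbw; Σ batch·LOI gives LOI loss = 295.6 pbw; the yield ratio, glass ÷ batch: 87.12%.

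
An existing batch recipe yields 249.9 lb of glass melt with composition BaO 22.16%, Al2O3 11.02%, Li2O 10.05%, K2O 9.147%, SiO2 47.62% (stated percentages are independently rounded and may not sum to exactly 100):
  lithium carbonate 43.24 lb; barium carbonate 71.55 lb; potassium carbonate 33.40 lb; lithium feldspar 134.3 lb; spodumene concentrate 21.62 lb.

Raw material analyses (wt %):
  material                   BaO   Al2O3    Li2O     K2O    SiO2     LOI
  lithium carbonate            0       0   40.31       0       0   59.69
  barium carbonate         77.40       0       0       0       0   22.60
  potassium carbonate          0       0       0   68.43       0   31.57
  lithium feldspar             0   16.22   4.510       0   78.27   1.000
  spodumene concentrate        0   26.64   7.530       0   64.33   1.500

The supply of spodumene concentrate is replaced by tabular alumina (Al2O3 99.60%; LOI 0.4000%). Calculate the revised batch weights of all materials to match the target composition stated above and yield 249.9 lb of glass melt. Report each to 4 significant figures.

Full precision is maintained through every step. In-progress results are printed, with 4-significant-digit rounding, at each printed step. Each reported result sees exactly one rounding. Derived quantities (ignition loss, the five compositions, the totals, net glass mass, the yield) are re-derived at full float precision from the batch weights at 249.9 lb of glass, as quoted within the problem or answer text.
Target oxide masses per 249.9 lb glass melt:
  BaO: 22.16% × 249.9 = 55.38 lb
  Al2O3: 11.02% × 249.9 = 27.54 lb
  Li2O: 10.05% × 249.9 = 25.11 lb
  K2O: 9.147% × 249.9 = 22.86 lb
  SiO2: 47.62% × 249.9 = 119.0 lb
A balance pass over the oxides, with the batch weights as given, for the quoted basis mass (summed amounts equal target values inside rounding margins):
  BaO: 71.55·0.7740 = 55.38 lb (target 55.38 lb)
  Al2O3: 152.0·0.1622 + 2.890·0.9960 = 27.53 lb (target 27.54 lb)
  Li2O: 45.29·0.4031 + 152.0·0.04510 = 25.11 lb (target 25.11 lb)
  K2O: 33.40·0.6843 = 22.86 lb (target 22.86 lb)
  SiO2: 152.0·0.7827 = 119.0 lb (target 119.0 lb)
Glass-mass sanity pass: net batch after ignition = 249.9 lb (per-oxide target masses sum to 249.9 lb; basis as stated: 249.9 lb — differing by rounding only).
Total batch = Σ batch = 305.1 lb; LOI removed, Σ of batch·LOI: 55.28 lb; yield, glass over the total, = 81.88%.

Revised batch per 249.9 lb glass melt:
  lithium carbonate: 45.29 lb
  barium carbonate: 71.55 lb
  potassium carbonate: 33.40 lb
  lithium feldspar: 152.0 lb
  tabular alumina: 2.890 lb
Total batch = 305.1 lb; LOI loss = 55.28 lb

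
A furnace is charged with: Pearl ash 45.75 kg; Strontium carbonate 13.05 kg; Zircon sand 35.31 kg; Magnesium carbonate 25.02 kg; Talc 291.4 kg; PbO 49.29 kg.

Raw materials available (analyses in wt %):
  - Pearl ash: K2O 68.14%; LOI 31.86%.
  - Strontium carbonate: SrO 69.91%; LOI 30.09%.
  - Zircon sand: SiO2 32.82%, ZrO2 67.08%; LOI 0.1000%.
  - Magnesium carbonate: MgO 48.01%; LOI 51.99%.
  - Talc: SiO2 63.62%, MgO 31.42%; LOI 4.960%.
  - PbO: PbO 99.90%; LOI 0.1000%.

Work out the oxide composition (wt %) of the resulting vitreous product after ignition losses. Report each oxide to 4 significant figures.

Glass mass = 413.8 kg (batch 459.8 − LOI 46.05).
Composition: K2O 7.534%, SiO2 47.61%, SrO 2.205%, MgO 25.03%, ZrO2 5.724%, PbO 11.90%

Working values appear rounded to 4 significant digits in the working — all internal work carries exact precision at all times — each reported number takes a single rounding; all derived quantities (six oxide percentages, the totals, yield, glass mass, ignition loss) are recomputed in exact precision from the weighed amounts per 413.8 kg of glass exactly as printed in the problem or answer text.
Per-oxide mass from batch:
  K2O: 45.75·0.6814 = 31.17 kg
  SiO2: 35.31·0.3282 + 291.4·0.6362 = 197.0 kg
  SrO: 13.05·0.6991 = 9.123 kg
  MgO: 25.02·0.4801 + 291.4·0.3142 = 103.6 kg
  ZrO2: 35.31·0.6708 = 23.69 kg
  PbO: 49.29·0.9990 = 49.24 kg
LOI: 45.75·0.3186 + 13.05·0.3009 + 35.31·0.001000 + 25.02·0.5199 + 291.4·0.04960 + 49.29·0.001000 = 46.05 kg
batch − LOI leaves glass = 459.8 − 46.05 = 413.8 kg (the oxide masses sum to this)
each oxide over glass, ×100, is wt %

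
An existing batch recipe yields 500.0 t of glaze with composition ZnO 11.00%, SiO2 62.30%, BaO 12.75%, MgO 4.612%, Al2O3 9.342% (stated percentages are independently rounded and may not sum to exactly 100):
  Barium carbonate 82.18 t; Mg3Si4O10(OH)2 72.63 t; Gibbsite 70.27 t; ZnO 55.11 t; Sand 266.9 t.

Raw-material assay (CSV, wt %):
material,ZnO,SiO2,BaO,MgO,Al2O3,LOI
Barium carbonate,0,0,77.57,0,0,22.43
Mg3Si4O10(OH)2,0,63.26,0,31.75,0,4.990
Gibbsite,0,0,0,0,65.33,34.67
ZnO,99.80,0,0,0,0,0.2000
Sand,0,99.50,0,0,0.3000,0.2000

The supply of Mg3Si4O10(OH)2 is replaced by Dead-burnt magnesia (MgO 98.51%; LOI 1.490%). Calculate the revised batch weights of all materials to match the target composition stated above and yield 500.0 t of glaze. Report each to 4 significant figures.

Revised batch per 500.0 t glaze:
  Barium carbonate: 82.18 t
  Dead-burnt magnesia: 23.41 t
  Gibbsite: 70.06 t
  ZnO: 55.11 t
  Sand: 313.1 t
Total batch = 543.9 t; LOI loss = 43.81 t

In-progress results are displayed rounded to 4 significant digits within the worked lines. The working math holds exact precision from start to finish — every reported value carries a single rounding; all derived quantities are recomputed at full precision (yield, ignition loss, the five compositions, the totals, glass mass) using the weight values on 500.0 t of glass as quoted within problem or answer.
Per-oxide target masses for 500.0 t glaze:
  ZnO: 11.00% × 500.0 = 55.00 t
  SiO2: 62.30% × 500.0 = 311.5 t
  BaO: 12.75% × 500.0 = 63.75 t
  MgO: 4.612% × 500.0 = 23.06 t
  Al2O3: 9.342% × 500.0 = 46.71 t
Mass-balance tally per oxide applying the batch weights above, under the basis named above (summed amounts equal target values up to rounding of the answer):
  ZnO: 55.11·0.9980 = 55.00 t (target 55.00 t)
  SiO2: 313.1·0.9950 = 311.5 t (target 311.5 t)
  BaO: 82.18·0.7757 = 63.75 t (target 63.75 t)
  MgO: 23.41·0.9851 = 23.06 t (target 23.06 t)
  Al2O3: 70.06·0.6533 + 313.1·0.003000 = 46.71 t (target 46.71 t)
Auditing the glass mass value: Σ batch − LOI loss = 500.1 t (oxide target masses add up to 500.0 t; with the basis standing at 500.0 t — gaps are rounding artifacts).
Batch grand total — Σ batch = 543.9 t; ignition loss, Σ(batch × LOI) = 43.81 t; as yield: glass ÷ batch → 91.94%.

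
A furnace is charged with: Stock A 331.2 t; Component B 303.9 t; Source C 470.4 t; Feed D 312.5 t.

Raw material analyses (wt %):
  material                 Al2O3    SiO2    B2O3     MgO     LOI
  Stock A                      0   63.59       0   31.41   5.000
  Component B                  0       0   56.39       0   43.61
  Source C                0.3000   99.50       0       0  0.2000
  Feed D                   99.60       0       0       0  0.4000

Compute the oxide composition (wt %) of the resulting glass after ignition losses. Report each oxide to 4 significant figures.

All internal work maintains full float precision throughout; in-progress results appear, rounded to 4 significant figures, alongside each step; a single rounding completes each reported number. The derived quantities (glass mass, four oxide percentages, yield, ignition loss, the totals) are recomputed in exact precision from the batch weights for 1267 t of glass, as written in problem or answer.
Oxide masses out of the charge:
  Al2O3: 470.4·0.003000 + 312.5·0.9960 = 312.7 t
  SiO2: 331.2·0.6359 + 470.4·0.9950 = 678.7 t
  B2O3: 303.9·0.5639 = 171.4 t
  MgO: 331.2·0.3141 = 104.0 t
LOI: 331.2·0.05000 + 303.9·0.4361 + 470.4·0.002000 + 312.5·0.004000 = 151.3 t
Glass mass = batch − LOI = 1418 − 151.3 = 1267 t (= Σ oxide masses)
wt % = 100 × oxide mass / glass mass

Glass mass = 1267 t (batch 1418 − LOI 151.3).
Composition: Al2O3 24.68%, SiO2 53.58%, B2O3 13.53%, MgO 8.213%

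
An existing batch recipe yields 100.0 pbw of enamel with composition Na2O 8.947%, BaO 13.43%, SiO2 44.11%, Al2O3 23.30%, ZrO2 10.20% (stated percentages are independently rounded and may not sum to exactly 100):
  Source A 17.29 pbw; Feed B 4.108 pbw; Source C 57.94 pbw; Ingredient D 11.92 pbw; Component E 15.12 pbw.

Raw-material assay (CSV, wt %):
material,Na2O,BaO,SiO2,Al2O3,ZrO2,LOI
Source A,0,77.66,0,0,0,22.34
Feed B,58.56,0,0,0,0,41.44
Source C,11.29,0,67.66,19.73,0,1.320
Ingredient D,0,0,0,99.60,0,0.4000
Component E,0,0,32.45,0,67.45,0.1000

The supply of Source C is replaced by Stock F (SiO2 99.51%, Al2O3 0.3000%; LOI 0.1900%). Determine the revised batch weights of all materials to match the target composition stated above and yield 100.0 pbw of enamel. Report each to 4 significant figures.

All internal work maintains full float precision through every step. Values along the way appear with 4-significant-digit rounding on the page; a single rounding produces each reported result; derived quantities, including LOI, totals, the five compositions, yield, glass mass, are re-derived from the weighed amounts for 100.0 pbw of glass in full precision, exactly as printed in the problem or the answer.
Oxide-by-oxide targets in 100.0 pbw enamel:
  Na2O: 8.947% × 100.0 = 8.947 pbw
  BaO: 13.43% × 100.0 = 13.43 pbw
  SiO2: 44.11% × 100.0 = 44.11 pbw
  Al2O3: 23.30% × 100.0 = 23.30 pbw
  ZrO2: 10.20% × 100.0 = 10.20 pbw
Checking each oxide sum using the reported weights, for the quoted basis mass (sum by sum, the targets are met inside rounding margins):
  Na2O: 15.28·0.5856 = 8.948 pbw (target 8.947 pbw)
  BaO: 17.29·0.7766 = 13.43 pbw (target 13.43 pbw)
  SiO2: 39.40·0.9951 + 15.12·0.3245 = 44.11 pbw (target 44.11 pbw)
  Al2O3: 39.40·0.003000 + 23.27·0.9960 = 23.30 pbw (target 23.30 pbw)
  ZrO2: 15.12·0.6745 = 10.20 pbw (target 10.20 pbw)
Consistency of the glass mass: batch total minus LOI = 99.98 pbw (oxide target masses add up to 99.99 pbw; with the basis standing at 100.0 pbw — any gap is answer rounding).
Whole-batch sum: Σ batch = 110.4 pbw; LOI loss = Σ batch·LOI = 10.38 pbw; as yield: glass ÷ batch → 90.60%.

Revised batch per 100.0 pbw enamel:
  Source A: 17.29 pbw
  Feed B: 15.28 pbw
  Stock F: 39.40 pbw
  Ingredient D: 23.27 pbw
  Component E: 15.12 pbw
Total batch = 110.4 pbw; LOI loss = 10.38 pbw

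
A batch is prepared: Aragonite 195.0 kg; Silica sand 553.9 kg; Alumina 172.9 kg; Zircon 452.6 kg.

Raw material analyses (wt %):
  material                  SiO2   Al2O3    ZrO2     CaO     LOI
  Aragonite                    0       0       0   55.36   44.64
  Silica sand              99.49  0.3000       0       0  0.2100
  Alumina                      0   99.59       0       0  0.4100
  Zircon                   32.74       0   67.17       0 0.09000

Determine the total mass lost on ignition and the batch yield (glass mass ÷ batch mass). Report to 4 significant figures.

Every computation keeps full float precision in every operation — mid-chain values are displayed rounded to 4 significant figures within the worked lines; exactly one rounding is applied to every reported figure; the derived quantities (the four compositions, glass mass, LOI, yield, totals) are computed at full float precision starting from the weights on 1285 kg of glass as quoted within the problem or answer text.
LOI of each material in turn:
  Aragonite: 195.0 × 0.4464 = 87.05 kg
  Silica sand: 553.9 × 0.002100 = 1.163 kg
  Alumina: 172.9 × 0.004100 = 0.7089 kg
  Zircon: 452.6 × 9.000e-04 = 0.4073 kg
Total LOI = 89.33 kg
Glass = batch − LOI = 1374 − 89.33 = 1285 kg

LOI loss = 89.33 kg; glass = 1285 kg; yield = 93.50%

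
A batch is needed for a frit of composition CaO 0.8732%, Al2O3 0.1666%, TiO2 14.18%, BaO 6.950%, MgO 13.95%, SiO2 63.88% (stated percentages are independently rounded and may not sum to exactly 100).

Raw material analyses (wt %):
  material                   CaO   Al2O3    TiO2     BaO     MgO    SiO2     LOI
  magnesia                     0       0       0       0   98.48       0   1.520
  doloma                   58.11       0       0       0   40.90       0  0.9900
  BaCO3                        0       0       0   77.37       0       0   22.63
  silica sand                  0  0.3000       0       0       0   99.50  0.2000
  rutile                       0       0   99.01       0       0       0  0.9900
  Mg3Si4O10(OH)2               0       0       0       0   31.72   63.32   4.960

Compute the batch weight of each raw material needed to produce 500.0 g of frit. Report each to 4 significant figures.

Batch per 500.0 g frit:
  magnesia: 45.77 g
  doloma: 7.513 g
  BaCO3: 44.91 g
  silica sand: 277.7 g
  rutile: 71.61 g
  Mg3Si4O10(OH)2: 68.10 g
Total batch = 515.6 g; LOI loss = 15.58 g; yield = 96.98%

Values along the way appear (rounded to 4 significant digits) within the worked lines. The working math maintains full float precision at every stage; a single rounding yields every reported figure. All derived quantities are carried from the batch weights at 500.0 g of glass at exact precision (LOI, totals, net glass mass, the six compositions, yield) as set out in the question or the answer.
Oxide mass targets, per 500.0 g frit:
  CaO: 0.8732% × 500.0 = 4.366 g
  Al2O3: 0.1666% × 500.0 = 0.8330 g
  TiO2: 14.18% × 500.0 = 70.90 g
  BaO: 6.950% × 500.0 = 34.75 g
  MgO: 13.95% × 500.0 = 69.75 g
  SiO2: 63.88% × 500.0 = 319.4 g
Mass-balance tally per oxide from the weights as reported, versus the basis set out (sum by sum, the targets are met within answer rounding):
  CaO: 7.513·0.5811 = 4.366 g (target 4.366 g)
  Al2O3: 277.7·0.003000 = 0.8331 g (target 0.8330 g)
  TiO2: 71.61·0.9901 = 70.90 g (target 70.90 g)
  BaO: 44.91·0.7737 = 34.75 g (target 34.75 g)
  MgO: 45.77·0.9848 + 7.513·0.4090 + 68.10·0.3172 = 69.75 g (target 69.75 g)
  SiO2: 277.7·0.9950 + 68.10·0.6332 = 319.4 g (target 319.4 g)
Glass-mass bookkeeping: total charge less LOI = 500.0 g (per-oxide target masses sum to 500.0 g; the stated basis being 500.0 g — deltas are rounding alone).
Summing the batch: Σ batch = 515.6 g; ignition loss, Σ(batch × LOI) = 15.58 g; the yield ratio, glass ÷ batch: 96.98%.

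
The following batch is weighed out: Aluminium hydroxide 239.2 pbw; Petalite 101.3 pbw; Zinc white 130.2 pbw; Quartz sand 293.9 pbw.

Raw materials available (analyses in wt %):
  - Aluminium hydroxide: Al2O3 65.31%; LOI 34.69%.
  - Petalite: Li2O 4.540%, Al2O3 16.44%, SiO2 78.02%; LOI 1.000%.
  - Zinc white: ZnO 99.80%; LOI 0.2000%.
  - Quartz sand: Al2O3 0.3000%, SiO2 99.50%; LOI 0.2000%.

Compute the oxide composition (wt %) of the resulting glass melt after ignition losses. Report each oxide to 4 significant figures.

Glass mass = 679.8 pbw (batch 764.6 − LOI 84.84).
Composition: Li2O 0.6766%, Al2O3 25.56%, ZnO 19.12%, SiO2 54.65%

All arithmetic runs at full precision in every operation. In-progress results are shown (rounded to four significant figures) between the steps — every reported result includes exactly one rounding. The derived quantities are recomputed starting from the weights at 679.8 pbw of glass at full precision (net glass mass, the totals, yield, LOI, the four compositions), exactly as printed in the problem or answer text.
Delivered oxide masses:
  Li2O: 101.3·0.04540 = 4.599 pbw
  Al2O3: 239.2·0.6531 + 101.3·0.1644 + 293.9·0.003000 = 173.8 pbw
  ZnO: 130.2·0.9980 = 129.9 pbw
  SiO2: 101.3·0.7802 + 293.9·0.9950 = 371.5 pbw
LOI: 239.2·0.3469 + 101.3·0.01000 + 130.2·0.002000 + 293.9·0.002000 = 84.84 pbw
Glass mass = batch − LOI = 764.6 − 84.84 = 679.8 pbw (matching Σ of the oxides)
wt % = oxide mass / glass mass × 100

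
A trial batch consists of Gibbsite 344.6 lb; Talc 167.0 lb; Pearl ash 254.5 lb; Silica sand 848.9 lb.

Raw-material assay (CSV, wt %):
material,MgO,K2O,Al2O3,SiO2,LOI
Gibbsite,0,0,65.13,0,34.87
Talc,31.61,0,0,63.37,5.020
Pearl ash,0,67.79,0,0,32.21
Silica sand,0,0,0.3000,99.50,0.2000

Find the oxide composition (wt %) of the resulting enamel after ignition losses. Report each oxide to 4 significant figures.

Each numeric step keeps full precision through every step; rounding to 4 significant digits governs each intermediate as displayed; each reported value is rounded exactly once — all derived quantities (ignition loss, totals, four oxide percentages, net glass mass, yield) are carried in full precision starting from the weights per 1403 lb of glass, precisely as stated by the problem or the answer.
Oxide-by-oxide delivered mass:
  MgO: 167.0·0.3161 = 52.79 lb
  K2O: 254.5·0.6779 = 172.5 lb
  Al2O3: 344.6·0.6513 + 848.9·0.003000 = 227.0 lb
  SiO2: 167.0·0.6337 + 848.9·0.9950 = 950.5 lb
LOI: 344.6·0.3487 + 167.0·0.05020 + 254.5·0.3221 + 848.9·0.002000 = 212.2 lb
Resulting glass, batch − LOI: 1615 − 212.2 = 1403 lb (the oxide masses sum to this)
each oxide over glass, ×100, is wt %

Glass mass = 1403 lb (batch 1615 − LOI 212.2).
Composition: MgO 3.763%, K2O 12.30%, Al2O3 16.18%, SiO2 67.76%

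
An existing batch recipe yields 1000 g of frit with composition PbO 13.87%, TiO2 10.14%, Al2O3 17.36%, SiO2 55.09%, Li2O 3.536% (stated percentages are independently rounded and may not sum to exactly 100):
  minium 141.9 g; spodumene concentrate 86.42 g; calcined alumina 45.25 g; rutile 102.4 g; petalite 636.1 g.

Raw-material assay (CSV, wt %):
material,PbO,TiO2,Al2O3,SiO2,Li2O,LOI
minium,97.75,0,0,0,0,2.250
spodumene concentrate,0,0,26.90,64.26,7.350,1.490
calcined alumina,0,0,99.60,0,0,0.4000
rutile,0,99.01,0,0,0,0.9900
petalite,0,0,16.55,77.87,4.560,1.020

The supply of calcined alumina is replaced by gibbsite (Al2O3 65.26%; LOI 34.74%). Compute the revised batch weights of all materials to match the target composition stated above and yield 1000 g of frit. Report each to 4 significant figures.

Revised batch per 1000 g frit:
  minium: 141.9 g
  spodumene concentrate: 86.42 g
  gibbsite: 69.06 g
  rutile: 102.4 g
  petalite: 636.1 g
Total batch = 1036 g; LOI loss = 35.97 g

The whole derivation holds full precision all the way through — working values are printed, with 4-significant-figure rounding, across the worked steps — each reported figure undergoes a single rounding; derived quantities (ignition loss, the yield, totals, glass mass, the five compositions) are recomputed in exact precision from the batch weights at 1000 g of glass, as set out in the problem or the answer.
Target masses of each oxide per 1000 g frit:
  PbO: 13.87% × 1000 = 138.7 g
  TiO2: 10.14% × 1000 = 101.4 g
  Al2O3: 17.36% × 1000 = 173.6 g
  SiO2: 55.09% × 1000 = 550.9 g
  Li2O: 3.536% × 1000 = 35.36 g
Mass-balance tally per oxide on the weights just shown, relative to the basis at hand (every target is met by its sum within answer rounding):
  PbO: 141.9·0.9775 = 138.7 g (target 138.7 g)
  TiO2: 102.4·0.9901 = 101.4 g (target 101.4 g)
  Al2O3: 86.42·0.2690 + 69.06·0.6526 + 636.1·0.1655 = 173.6 g (target 173.6 g)
  SiO2: 86.42·0.6426 + 636.1·0.7787 = 550.9 g (target 550.9 g)
  Li2O: 86.42·0.07350 + 636.1·0.04560 = 35.36 g (target 35.36 g)
Auditing the glass mass value: total batch − LOI = 999.9 g (per-oxide target masses sum to 1000 g; basis as stated: 1000 g — a pure rounding effect).
Batch grand total — Σ batch = 1036 g; loss to ignition Σ batch·LOI = 35.97 g; the yield ratio, glass ÷ batch: 96.53%.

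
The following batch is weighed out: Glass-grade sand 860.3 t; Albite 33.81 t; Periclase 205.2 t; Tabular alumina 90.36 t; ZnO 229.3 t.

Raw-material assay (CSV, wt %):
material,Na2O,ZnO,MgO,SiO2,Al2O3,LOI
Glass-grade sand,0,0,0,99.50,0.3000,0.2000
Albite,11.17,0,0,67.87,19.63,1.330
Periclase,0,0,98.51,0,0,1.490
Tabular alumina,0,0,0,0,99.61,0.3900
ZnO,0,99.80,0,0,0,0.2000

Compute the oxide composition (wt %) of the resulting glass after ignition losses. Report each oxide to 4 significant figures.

Each numeric step carries full precision at every stage; intermediates are displayed (rounded to 4 significant digits) as written. Every reported number receives exactly one rounding; the derived quantities, which include net glass mass, ignition loss, yield, the five compositions, totals, are recomputed at full precision, as quoted within question or answer, from the batch weights for 1413 t of glass.
Per-oxide mass from batch:
  Na2O: 33.81·0.1117 = 3.777 t
  ZnO: 229.3·0.9980 = 228.8 t
  MgO: 205.2·0.9851 = 202.1 t
  SiO2: 860.3·0.9950 + 33.81·0.6787 = 878.9 t
  Al2O3: 860.3·0.003000 + 33.81·0.1963 + 90.36·0.9961 = 99.23 t
LOI: 860.3·0.002000 + 33.81·0.01330 + 205.2·0.01490 + 90.36·0.003900 + 229.3·0.002000 = 6.039 t
The glass mass, total less LOI, = 1419 − 6.039 = 1413 t (matching Σ of the oxides)
wt % = oxide mass / glass mass × 100

Glass mass = 1413 t (batch 1419 − LOI 6.039).
Composition: Na2O 0.2673%, ZnO 16.20%, MgO 14.31%, SiO2 62.21%, Al2O3 7.023%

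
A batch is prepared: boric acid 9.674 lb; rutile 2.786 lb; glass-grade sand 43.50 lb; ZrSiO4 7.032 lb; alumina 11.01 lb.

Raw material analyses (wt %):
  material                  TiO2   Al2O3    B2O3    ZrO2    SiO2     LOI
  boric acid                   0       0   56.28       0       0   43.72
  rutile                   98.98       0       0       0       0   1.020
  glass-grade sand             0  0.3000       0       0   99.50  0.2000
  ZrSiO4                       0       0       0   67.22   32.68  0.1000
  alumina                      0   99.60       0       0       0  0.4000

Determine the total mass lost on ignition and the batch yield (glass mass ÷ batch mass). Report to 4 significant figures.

LOI loss = 4.396 lb; glass = 69.61 lb; yield = 94.06%

All arithmetic maintains full precision from first step to last. In-progress results are printed, with 4-significant-digit rounding, at each printed step — each reported result receives exactly one rounding — derived quantities are recomputed in full float precision (ignition loss, the totals, the yield, the five compositions, glass mass) from the batch weights for 69.61 lb of glass as given in either problem or answer.
Per-material ignition loss:
  boric acid: 9.674 × 0.4372 = 4.229 lb
  rutile: 2.786 × 0.01020 = 0.02842 lb
  glass-grade sand: 43.50 × 0.002000 = 0.08700 lb
  ZrSiO4: 7.032 × 0.001000 = 0.007032 lb
  alumina: 11.01 × 0.004000 = 0.04404 lb
Total LOI = 4.396 lb
Glass = batch − LOI = 74.00 − 4.396 = 69.61 lb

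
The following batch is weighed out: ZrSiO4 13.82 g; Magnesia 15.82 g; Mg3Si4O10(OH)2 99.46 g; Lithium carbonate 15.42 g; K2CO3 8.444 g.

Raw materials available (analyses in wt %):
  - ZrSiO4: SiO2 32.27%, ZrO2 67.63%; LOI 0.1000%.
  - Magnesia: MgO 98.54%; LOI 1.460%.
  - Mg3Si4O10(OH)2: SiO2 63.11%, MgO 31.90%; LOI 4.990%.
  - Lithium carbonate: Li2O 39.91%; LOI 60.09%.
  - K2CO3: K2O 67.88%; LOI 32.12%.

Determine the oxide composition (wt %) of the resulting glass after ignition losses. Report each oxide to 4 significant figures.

Working values are shown (rounded to 4 significant digits) in the printout. Each numeric step holds full precision throughout. Exactly one rounding lands on every reported value — derived quantities (net glass mass, ignition loss, the totals, yield, five oxide percentages) are re-derived starting from the weights on 135.8 g of glass at exact precision as written in problem or answer.
Delivered oxide masses:
  SiO2: 13.82·0.3227 + 99.46·0.6311 = 67.23 g
  Li2O: 15.42·0.3991 = 6.154 g
  ZrO2: 13.82·0.6763 = 9.346 g
  MgO: 15.82·0.9854 + 99.46·0.3190 = 47.32 g
  K2O: 8.444·0.6788 = 5.732 g
LOI: 13.82·0.001000 + 15.82·0.01460 + 99.46·0.04990 + 15.42·0.6009 + 8.444·0.3212 = 17.19 g
batch − LOI leaves glass = 153.0 − 17.19 = 135.8 g (= Σ oxide masses)
each oxide over glass, ×100, is wt %

Glass mass = 135.8 g (batch 153.0 − LOI 17.19).
Composition: SiO2 49.51%, Li2O 4.532%, ZrO2 6.884%, MgO 34.85%, K2O 4.221%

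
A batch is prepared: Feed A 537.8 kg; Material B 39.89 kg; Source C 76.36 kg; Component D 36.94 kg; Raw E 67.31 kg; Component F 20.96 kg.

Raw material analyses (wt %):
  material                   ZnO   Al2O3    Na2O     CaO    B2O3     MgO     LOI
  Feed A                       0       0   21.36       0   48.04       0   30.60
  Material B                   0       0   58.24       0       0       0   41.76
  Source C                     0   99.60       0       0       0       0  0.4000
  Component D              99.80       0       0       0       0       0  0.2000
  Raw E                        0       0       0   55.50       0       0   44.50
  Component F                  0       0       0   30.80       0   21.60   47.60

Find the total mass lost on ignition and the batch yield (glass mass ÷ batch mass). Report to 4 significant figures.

Every computation holds full float precision through every step; rounding to 4 significant digits applies to each in-between result as printed. Every reported figure receives exactly one rounding — the derived quantities, which include the totals, the six compositions, the yield, glass mass, ignition loss, are rebuilt at full float precision, exactly as printed in problem or answer, using the weight values for 557.7 kg of glass.
Each material's LOI contribution:
  Feed A: 537.8 × 0.3060 = 164.6 kg
  Material B: 39.89 × 0.4176 = 16.66 kg
  Source C: 76.36 × 0.004000 = 0.3054 kg
  Component D: 36.94 × 0.002000 = 0.07388 kg
  Raw E: 67.31 × 0.4450 = 29.95 kg
  Component F: 20.96 × 0.4760 = 9.977 kg
Total LOI = 221.5 kg
Glass = batch − LOI = 779.3 − 221.5 = 557.7 kg

LOI loss = 221.5 kg; glass = 557.7 kg; yield = 71.57%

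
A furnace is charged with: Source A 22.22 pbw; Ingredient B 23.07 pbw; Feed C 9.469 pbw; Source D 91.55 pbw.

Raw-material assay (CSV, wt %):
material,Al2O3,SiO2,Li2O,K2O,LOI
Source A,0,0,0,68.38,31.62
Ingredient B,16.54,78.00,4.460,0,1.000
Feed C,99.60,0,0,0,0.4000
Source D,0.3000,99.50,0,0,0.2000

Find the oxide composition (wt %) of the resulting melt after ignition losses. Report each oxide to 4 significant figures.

Mid-chain values are printed, rounded to four significant digits, when written out — every computation keeps full precision throughout — each reported value is rounded a single time. All derived quantities are recomputed at full float precision (the four compositions, LOI, yield, the totals, net glass mass) starting from the weights per 138.8 pbw of glass exactly as shown in either problem or answer.
Oxide masses out of the charge:
  Al2O3: 23.07·0.1654 + 9.469·0.9960 + 91.55·0.003000 = 13.52 pbw
  SiO2: 23.07·0.7800 + 91.55·0.9950 = 109.1 pbw
  Li2O: 23.07·0.04460 = 1.029 pbw
  K2O: 22.22·0.6838 = 15.19 pbw
LOI: 22.22·0.3162 + 23.07·0.01000 + 9.469·0.004000 + 91.55·0.002000 = 7.478 pbw
batch − LOI leaves glass = 146.3 − 7.478 = 138.8 pbw (the oxide masses sum to this)
wt % = 100 × oxide mass / glass mass

Glass mass = 138.8 pbw (batch 146.3 − LOI 7.478).
Composition: Al2O3 9.740%, SiO2 78.58%, Li2O 0.7411%, K2O 10.94%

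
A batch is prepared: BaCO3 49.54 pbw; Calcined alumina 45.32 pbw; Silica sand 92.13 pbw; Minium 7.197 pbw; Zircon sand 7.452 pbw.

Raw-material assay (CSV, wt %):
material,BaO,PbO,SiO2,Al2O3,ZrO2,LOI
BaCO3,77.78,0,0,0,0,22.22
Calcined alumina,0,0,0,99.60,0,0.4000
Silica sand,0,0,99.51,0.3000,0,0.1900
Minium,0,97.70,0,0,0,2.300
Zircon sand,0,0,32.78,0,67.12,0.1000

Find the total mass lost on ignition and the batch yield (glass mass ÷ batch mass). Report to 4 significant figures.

LOI loss = 11.54 pbw; glass = 190.1 pbw; yield = 94.28%

Values along the way are printed with 4-significant-figure rounding when written out. All arithmetic keeps exact precision throughout; every reported figure includes exactly one rounding; all derived quantities (five oxide percentages, net glass mass, the totals, yield, ignition loss) are carried at full float precision starting from the weights per 190.1 pbw of glass as quoted within problem or answer.
Loss on ignition, line by line:
  BaCO3: 49.54 × 0.2222 = 11.01 pbw
  Calcined alumina: 45.32 × 0.004000 = 0.1813 pbw
  Silica sand: 92.13 × 0.001900 = 0.1750 pbw
  Minium: 7.197 × 0.02300 = 0.1655 pbw
  Zircon sand: 7.452 × 0.001000 = 0.007452 pbw
Total LOI = 11.54 pbw
Glass = batch − LOI = 201.6 − 11.54 = 190.1 pbw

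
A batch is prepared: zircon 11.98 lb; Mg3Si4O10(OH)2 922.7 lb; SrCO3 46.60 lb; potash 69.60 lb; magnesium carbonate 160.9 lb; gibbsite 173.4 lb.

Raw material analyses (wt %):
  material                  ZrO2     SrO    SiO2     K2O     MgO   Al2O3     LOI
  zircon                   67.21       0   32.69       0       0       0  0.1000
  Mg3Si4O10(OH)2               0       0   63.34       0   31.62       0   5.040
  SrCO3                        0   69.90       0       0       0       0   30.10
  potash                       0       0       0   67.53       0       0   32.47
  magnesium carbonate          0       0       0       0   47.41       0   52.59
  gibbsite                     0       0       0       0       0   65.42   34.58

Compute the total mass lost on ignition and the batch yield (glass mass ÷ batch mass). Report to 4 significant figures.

All arithmetic runs at full precision in all steps; working values are printed rounded to 4 significant figures in the working. Each reported result takes a single rounding — the derived quantities, including glass mass, the yield, LOI, the six compositions, totals, are rebuilt using the weight values on 1157 lb of glass at exact precision, as given in question or answer.
Each material's LOI contribution:
  zircon: 11.98 × 0.001000 = 0.01198 lb
  Mg3Si4O10(OH)2: 922.7 × 0.05040 = 46.50 lb
  SrCO3: 46.60 × 0.3010 = 14.03 lb
  potash: 69.60 × 0.3247 = 22.60 lb
  magnesium carbonate: 160.9 × 0.5259 = 84.62 lb
  gibbsite: 173.4 × 0.3458 = 59.96 lb
Total LOI = 227.7 lb
Glass = batch − LOI = 1385 − 227.7 = 1157 lb

LOI loss = 227.7 lb; glass = 1157 lb; yield = 83.56%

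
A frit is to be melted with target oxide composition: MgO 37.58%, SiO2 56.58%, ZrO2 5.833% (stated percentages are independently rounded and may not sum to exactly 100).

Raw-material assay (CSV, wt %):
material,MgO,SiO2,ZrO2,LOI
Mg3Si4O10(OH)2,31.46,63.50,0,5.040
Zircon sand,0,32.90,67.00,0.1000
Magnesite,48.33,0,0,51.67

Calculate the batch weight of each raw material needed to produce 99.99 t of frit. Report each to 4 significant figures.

Batch per 99.99 t frit:
  Mg3Si4O10(OH)2: 84.58 t
  Zircon sand: 8.705 t
  Magnesite: 22.69 t
Total batch = 116.0 t; LOI loss = 16.00 t; yield = 86.21%

Each numeric step carries exact precision at each step — the intermediate values are printed, rounded to four significant figures, in the printout. Every reported result carries a single rounding. All derived quantities, which include the three compositions, totals, yield, net glass mass, ignition loss, are computed at exact precision, as given in problem or answer, from the batch weights for 99.99 t of glass.
Oxide-by-oxide targets in 99.99 t frit:
  MgO: 37.58% × 99.99 = 37.58 t
  SiO2: 56.58% × 99.99 = 56.57 t
  ZrO2: 5.833% × 99.99 = 5.832 t
Checking each oxide sum working from each reported weight, relative to the basis at hand (sum by sum, the targets are met up to rounding of the answer):
  MgO: 84.58·0.3146 + 22.69·0.4833 = 37.57 t (target 37.58 t)
  SiO2: 84.58·0.6350 + 8.705·0.3290 = 56.57 t (target 56.57 t)
  ZrO2: 8.705·0.6700 = 5.832 t (target 5.832 t)
Mass balance on the glass: the batch minus its LOI: 99.98 t (the targets, summed, come to 99.98 t; stated basis 99.99 t — gaps are rounding artifacts).
Total batch = Σ batch = 116.0 t; loss to ignition Σ batch·LOI = 16.00 t; the yield ratio, glass ÷ batch: 86.21%.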